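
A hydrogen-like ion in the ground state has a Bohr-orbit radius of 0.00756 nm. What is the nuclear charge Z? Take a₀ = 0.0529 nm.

7

r_n = n²a₀/Z ⇒ Z = n²a₀/r = 1² × 0.0529 / 0.00756 ≈ 7.00
Z = 7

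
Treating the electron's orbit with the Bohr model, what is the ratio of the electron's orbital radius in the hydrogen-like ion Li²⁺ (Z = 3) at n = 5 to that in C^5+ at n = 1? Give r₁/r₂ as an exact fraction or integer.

50

r ∝ Z^-1 · n^2
r₁/r₂ = (3/6)^-1 · (5/1)^2 = 50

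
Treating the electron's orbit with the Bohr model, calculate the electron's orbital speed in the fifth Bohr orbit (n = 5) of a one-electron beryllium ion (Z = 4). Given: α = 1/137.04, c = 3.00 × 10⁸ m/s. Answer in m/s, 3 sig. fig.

v_n = Zαc/n = 4 × 0.00730 × 3.00 × 10⁸ / 5
    = 1.75 × 10⁶ m/s

1.75 × 10⁶ m/s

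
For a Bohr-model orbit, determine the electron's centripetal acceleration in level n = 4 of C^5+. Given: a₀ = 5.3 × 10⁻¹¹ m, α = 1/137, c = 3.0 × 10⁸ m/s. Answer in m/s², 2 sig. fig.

7.6 × 10²² m/s²

r = n²a₀/Z = 1.4 × 10⁻¹⁰ m, v = Zαc/n = 3.3 × 10⁶ m/s
a = v²/r = (3.3 × 10⁶)² / 1.4 × 10⁻¹⁰ = 7.6 × 10²² m/s²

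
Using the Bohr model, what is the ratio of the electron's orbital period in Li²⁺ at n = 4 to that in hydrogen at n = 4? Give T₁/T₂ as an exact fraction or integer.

T ∝ Z^-2 · n^3
T₁/T₂ = (3/1)^-2 · (4/4)^3 = 1/9

1/9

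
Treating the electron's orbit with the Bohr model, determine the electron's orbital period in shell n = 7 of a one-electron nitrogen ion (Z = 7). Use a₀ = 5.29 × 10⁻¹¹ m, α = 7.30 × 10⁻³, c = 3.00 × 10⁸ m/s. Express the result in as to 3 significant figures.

1060 as

r = n²a₀/Z = 7²·5.29 × 10⁻¹¹/7 = 3.70 × 10⁻¹⁰ m
v = Zαc/n = 7·0.00730·3.00 × 10⁸/7 = 2.19 × 10⁶ m/s
T = 2πr/v = 1.06 × 10⁻¹⁵ s = 1060 as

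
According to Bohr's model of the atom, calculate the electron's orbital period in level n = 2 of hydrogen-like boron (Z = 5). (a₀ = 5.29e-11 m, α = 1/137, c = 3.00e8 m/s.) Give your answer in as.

r = n²a₀/Z = 2²·5.29e-11/5 = 4.23e-11 m
v = Zαc/n = 5·0.00730·3.00e8/2 = 5.47e6 m/s
T = 2πr/v = 4.86e-17 s = 48.6 as

48.6 as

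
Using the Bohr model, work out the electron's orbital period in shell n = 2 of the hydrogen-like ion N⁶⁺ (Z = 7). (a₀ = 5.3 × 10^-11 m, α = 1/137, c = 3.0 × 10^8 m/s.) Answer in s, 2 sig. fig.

2.5 × 10^-17 s

r = n²a₀/Z = 2²·5.3 × 10^-11/7 = 3.0 × 10^-11 m
v = Zαc/n = 7·0.0073·3.0 × 10^8/2 = 7.7 × 10^6 m/s
T = 2πr/v = 2.5 × 10^-17 s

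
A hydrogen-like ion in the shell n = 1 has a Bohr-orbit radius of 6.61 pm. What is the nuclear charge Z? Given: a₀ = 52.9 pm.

8

r_n = n²a₀/Z ⇒ Z = n²a₀/r = 1² × 52.9 / 6.61 ≈ 8.00
Z = 8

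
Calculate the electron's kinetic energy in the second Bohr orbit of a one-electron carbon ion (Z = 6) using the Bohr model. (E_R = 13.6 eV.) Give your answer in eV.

122 eV

For a Coulomb orbit the virial theorem gives K = −E_n.
E_n = −E_R·Z²/n², so K = E_R·Z²/n² = 13.6 × 6²/2² = 122 eV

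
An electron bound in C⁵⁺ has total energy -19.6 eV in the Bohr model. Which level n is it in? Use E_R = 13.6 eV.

E_n = −E_R Z²/n² ⇒ n² = E_R Z²/(−E_n) = 13.6 × 6² / 19.6 ≈ 24.98
n = 5

5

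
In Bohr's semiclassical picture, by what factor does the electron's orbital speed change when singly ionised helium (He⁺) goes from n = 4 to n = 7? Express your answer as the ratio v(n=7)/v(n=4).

v ∝ Z^1 · n^-1; with Z fixed, v ∝ n^-1.
v(n=7)/v(n=4) = (7/4)^-1 = 4/7

4/7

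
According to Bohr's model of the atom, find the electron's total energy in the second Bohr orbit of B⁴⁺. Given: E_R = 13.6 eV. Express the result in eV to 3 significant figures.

-85.0 eV

E_n = −E_R·Z²/n² = −13.6 × 5²/2² = -85.0 eV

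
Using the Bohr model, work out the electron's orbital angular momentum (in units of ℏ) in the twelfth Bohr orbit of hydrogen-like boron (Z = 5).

12

L_n = nℏ, so L/ℏ = n = 12.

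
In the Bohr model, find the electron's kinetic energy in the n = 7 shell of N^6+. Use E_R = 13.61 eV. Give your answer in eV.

For a Coulomb orbit the virial theorem gives K = −E_n.
E_n = −E_R·Z²/n², so K = E_R·Z²/n² = 13.61 × 7²/7² = 13.61 eV

13.61 eV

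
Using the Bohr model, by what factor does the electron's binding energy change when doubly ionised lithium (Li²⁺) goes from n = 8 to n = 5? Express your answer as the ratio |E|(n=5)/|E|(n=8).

|E| ∝ Z^2 · n^-2; with Z fixed, |E| ∝ n^-2.
|E|(n=5)/|E|(n=8) = (5/8)^-2 = 64/25

64/25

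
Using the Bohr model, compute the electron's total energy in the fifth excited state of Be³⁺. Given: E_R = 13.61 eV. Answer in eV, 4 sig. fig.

E_n = −E_R·Z²/n² = −13.61 × 4²/6² = -6.049 eV

-6.049 eV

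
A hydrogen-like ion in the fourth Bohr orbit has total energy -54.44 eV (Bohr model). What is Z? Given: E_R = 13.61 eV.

8

E_n = −E_R Z²/n² ⇒ Z² = −E_n n²/E_R = 54.44 × 4² / 13.61 ≈ 64.00
Z = 8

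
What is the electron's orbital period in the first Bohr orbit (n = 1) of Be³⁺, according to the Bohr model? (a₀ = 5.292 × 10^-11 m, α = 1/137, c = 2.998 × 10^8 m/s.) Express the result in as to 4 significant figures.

9.497 as

r = n²a₀/Z = 1²·5.292 × 10^-11/4 = 1.323 × 10^-11 m
v = Zαc/n = 4·0.007299·2.998 × 10^8/1 = 8.753 × 10^6 m/s
T = 2πr/v = 9.497 × 10^-18 s = 9.497 as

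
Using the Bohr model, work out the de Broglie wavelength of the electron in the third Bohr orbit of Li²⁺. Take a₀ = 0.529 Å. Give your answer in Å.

3.32 Å

The Bohr quantisation condition is nλ = 2πr_n.
r_n = n²a₀/Z = 1.59 Å
λ = 2πr_n/n = 2π·1.59/3 = 3.32 Å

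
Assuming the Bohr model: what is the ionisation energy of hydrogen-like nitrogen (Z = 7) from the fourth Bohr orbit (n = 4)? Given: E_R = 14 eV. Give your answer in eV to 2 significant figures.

43 eV

E_n = −E_R·Z²/n² = −14 × 7²/4² eV = -43 eV
Ionisation energy = −E_n = 43 eV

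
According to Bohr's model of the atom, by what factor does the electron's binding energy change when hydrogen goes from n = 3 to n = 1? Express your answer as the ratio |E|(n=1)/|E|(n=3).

|E| ∝ Z^2 · n^-2; with Z fixed, |E| ∝ n^-2.
|E|(n=1)/|E|(n=3) = (1/3)^-2 = 9

9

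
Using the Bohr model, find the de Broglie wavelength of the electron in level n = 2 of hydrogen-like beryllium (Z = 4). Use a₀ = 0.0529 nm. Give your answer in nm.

0.166 nm

The Bohr quantisation condition is nλ = 2πr_n.
r_n = n²a₀/Z = 0.0529 nm
λ = 2πr_n/n = 2π·0.0529/2 = 0.166 nm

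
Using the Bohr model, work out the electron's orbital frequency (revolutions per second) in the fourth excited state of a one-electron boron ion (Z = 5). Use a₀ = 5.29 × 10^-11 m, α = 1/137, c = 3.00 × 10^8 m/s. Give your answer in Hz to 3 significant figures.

r = n²a₀/Z = 2.64 × 10^-10 m, v = Zαc/n = 2.19 × 10^6 m/s
f = v/(2πr) = 1.32 × 10^15 Hz

1.32 × 10^15 Hz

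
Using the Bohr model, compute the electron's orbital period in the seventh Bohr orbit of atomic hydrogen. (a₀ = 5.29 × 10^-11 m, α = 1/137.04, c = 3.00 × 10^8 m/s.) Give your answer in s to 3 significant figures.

5.21 × 10^-14 s

r = n²a₀/Z = 7²·5.29 × 10^-11/1 = 2.59 × 10^-9 m
v = Zαc/n = 1·0.00730·3.00 × 10^8/7 = 3.13 × 10^5 m/s
T = 2πr/v = 5.21 × 10^-14 s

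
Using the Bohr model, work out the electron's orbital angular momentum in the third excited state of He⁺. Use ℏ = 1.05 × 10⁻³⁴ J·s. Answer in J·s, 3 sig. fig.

L_n = nℏ = 4 × 1.05 × 10⁻³⁴ = 4.20 × 10⁻³⁴ J·s

4.20 × 10⁻³⁴ J·s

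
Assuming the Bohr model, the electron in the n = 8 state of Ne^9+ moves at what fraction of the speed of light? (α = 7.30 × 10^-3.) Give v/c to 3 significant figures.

0.00912

v_n = Zαc/n, so v/c = Zα/n = 10 × 0.00730 / 8 = 0.00912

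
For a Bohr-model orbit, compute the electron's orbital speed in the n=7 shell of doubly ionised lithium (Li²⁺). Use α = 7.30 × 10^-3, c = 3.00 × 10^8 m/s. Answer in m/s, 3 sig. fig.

v_n = Zαc/n = 3 × 0.00730 × 3.00 × 10^8 / 7
    = 9.39 × 10^5 m/s

9.39 × 10^5 m/s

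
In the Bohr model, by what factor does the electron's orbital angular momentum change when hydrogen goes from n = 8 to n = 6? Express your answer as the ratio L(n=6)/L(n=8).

3/4

L = nℏ depends only on n, so L ∝ n.
L(n=6)/L(n=8) = (6/8)^1 = 3/4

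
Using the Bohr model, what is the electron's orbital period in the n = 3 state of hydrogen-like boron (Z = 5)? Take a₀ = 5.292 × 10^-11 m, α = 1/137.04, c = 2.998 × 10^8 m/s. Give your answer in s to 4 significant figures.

1.641 × 10^-16 s

r = n²a₀/Z = 3²·5.292 × 10^-11/5 = 9.526 × 10^-11 m
v = Zαc/n = 5·0.007297·2.998 × 10^8/3 = 3.646 × 10^6 m/s
T = 2πr/v = 1.641 × 10^-16 s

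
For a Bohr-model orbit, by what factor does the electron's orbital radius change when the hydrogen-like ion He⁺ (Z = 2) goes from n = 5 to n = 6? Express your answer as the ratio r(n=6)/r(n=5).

r ∝ Z^-1 · n^2; with Z fixed, r ∝ n^2.
r(n=6)/r(n=5) = (6/5)^2 = 36/25

36/25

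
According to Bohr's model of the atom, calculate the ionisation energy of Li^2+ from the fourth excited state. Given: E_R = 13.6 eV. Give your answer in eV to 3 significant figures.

4.90 eV

E_n = −E_R·Z²/n² = −13.6 × 3²/5² eV = -4.90 eV
Ionisation energy = −E_n = 4.90 eV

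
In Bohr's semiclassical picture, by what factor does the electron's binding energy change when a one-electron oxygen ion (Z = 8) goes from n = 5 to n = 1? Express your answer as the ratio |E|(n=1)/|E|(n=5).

25

|E| ∝ Z^2 · n^-2; with Z fixed, |E| ∝ n^-2.
|E|(n=1)/|E|(n=5) = (1/5)^-2 = 25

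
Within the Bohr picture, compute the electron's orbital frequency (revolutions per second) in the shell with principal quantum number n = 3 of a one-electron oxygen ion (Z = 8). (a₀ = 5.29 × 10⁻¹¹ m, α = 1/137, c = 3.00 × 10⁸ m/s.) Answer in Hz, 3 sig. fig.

r = n²a₀/Z = 5.95 × 10⁻¹¹ m, v = Zαc/n = 5.84 × 10⁶ m/s
f = v/(2πr) = 1.56 × 10¹⁶ Hz

1.56 × 10¹⁶ Hz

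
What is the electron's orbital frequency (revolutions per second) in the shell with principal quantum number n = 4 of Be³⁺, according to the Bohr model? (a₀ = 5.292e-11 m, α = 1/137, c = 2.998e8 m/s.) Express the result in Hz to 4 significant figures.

1.645e15 Hz

r = n²a₀/Z = 2.117e-10 m, v = Zαc/n = 2.188e6 m/s
f = v/(2πr) = 1.645e15 Hz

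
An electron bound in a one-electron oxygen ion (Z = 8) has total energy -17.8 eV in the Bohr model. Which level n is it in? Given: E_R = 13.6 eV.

E_n = −E_R Z²/n² ⇒ n² = E_R Z²/(−E_n) = 13.6 × 8² / 17.8 ≈ 48.90
n = 7

7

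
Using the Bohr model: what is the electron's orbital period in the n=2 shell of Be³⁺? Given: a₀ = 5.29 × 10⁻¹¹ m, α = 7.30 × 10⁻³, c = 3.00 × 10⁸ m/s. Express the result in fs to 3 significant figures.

r = n²a₀/Z = 2²·5.29 × 10⁻¹¹/4 = 5.29 × 10⁻¹¹ m
v = Zαc/n = 4·0.00730·3.00 × 10⁸/2 = 4.38 × 10⁶ m/s
T = 2πr/v = 7.59 × 10⁻¹⁷ s = 0.0759 fs

0.0759 fs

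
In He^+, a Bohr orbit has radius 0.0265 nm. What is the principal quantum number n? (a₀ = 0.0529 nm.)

r_n = n²a₀/Z ⇒ n² = rZ/a₀ = 0.0265 × 2 / 0.0529 ≈ 1.00
n = 1

1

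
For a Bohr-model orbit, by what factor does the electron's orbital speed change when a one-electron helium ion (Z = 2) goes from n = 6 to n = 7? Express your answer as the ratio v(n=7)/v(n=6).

v ∝ Z^1 · n^-1; with Z fixed, v ∝ n^-1.
v(n=7)/v(n=6) = (7/6)^-1 = 6/7

6/7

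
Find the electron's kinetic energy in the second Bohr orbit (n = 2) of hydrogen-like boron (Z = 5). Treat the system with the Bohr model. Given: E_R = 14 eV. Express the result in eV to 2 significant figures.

88 eV

For a Coulomb orbit the virial theorem gives K = −E_n.
E_n = −E_R·Z²/n², so K = E_R·Z²/n² = 14 × 5²/2² = 88 eV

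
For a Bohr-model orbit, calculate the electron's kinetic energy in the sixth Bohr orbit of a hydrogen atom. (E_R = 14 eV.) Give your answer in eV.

For a Coulomb orbit the virial theorem gives K = −E_n.
E_n = −E_R·Z²/n², so K = E_R·Z²/n² = 14 × 1²/6² = 0.39 eV

0.39 eV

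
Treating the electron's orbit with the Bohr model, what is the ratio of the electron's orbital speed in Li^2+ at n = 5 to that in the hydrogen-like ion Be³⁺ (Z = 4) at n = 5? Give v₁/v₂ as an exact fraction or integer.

3/4

v ∝ Z^1 · n^-1
v₁/v₂ = (3/4)^1 · (5/5)^-1 = 3/4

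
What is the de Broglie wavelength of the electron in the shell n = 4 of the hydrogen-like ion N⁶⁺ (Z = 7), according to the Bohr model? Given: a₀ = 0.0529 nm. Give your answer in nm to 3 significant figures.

0.190 nm

The Bohr quantisation condition is nλ = 2πr_n.
r_n = n²a₀/Z = 0.121 nm
λ = 2πr_n/n = 2π·0.121/4 = 0.190 nm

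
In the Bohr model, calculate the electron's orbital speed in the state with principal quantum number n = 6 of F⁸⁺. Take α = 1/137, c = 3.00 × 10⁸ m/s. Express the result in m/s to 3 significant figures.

v_n = Zαc/n = 9 × 0.00730 × 3.00 × 10⁸ / 6
    = 3.28 × 10⁶ m/s

3.28 × 10⁶ m/s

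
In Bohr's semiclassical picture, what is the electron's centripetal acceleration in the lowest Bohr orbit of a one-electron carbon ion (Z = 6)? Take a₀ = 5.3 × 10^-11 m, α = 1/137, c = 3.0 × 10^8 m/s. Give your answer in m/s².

r = n²a₀/Z = 8.8 × 10^-12 m, v = Zαc/n = 1.3 × 10^7 m/s
a = v²/r = (1.3 × 10^7)² / 8.8 × 10^-12 = 2.0 × 10^25 m/s²

2.0 × 10^25 m/s²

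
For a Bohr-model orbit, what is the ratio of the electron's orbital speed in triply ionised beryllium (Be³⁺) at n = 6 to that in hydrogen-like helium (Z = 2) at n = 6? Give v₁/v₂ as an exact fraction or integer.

2

v ∝ Z^1 · n^-1
v₁/v₂ = (4/2)^1 · (6/6)^-1 = 2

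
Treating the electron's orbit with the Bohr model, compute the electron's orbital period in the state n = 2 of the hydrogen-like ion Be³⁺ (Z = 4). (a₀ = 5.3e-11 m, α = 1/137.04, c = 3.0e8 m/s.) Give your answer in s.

7.6e-17 s

r = n²a₀/Z = 2²·5.3e-11/4 = 5.3e-11 m
v = Zαc/n = 4·0.0073·3.0e8/2 = 4.4e6 m/s
T = 2πr/v = 7.6e-17 s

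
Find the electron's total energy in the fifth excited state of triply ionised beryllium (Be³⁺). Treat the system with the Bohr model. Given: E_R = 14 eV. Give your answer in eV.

E_n = −E_R·Z²/n² = −14 × 4²/6² = -6.2 eV

-6.2 eV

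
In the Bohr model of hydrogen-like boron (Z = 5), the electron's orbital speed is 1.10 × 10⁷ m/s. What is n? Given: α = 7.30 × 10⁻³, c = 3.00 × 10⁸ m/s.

v_n = Zαc/n ⇒ n = Zαc/v = 5 × 0.00730 × 3.00 × 10⁸ / 1.10 × 10⁷ ≈ 1.00
n = 1

1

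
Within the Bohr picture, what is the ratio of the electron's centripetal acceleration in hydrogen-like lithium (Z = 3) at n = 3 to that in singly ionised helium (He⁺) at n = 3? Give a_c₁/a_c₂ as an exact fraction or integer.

a_c ∝ Z^3 · n^-4
a_c₁/a_c₂ = (3/2)^3 · (3/3)^-4 = 27/8

27/8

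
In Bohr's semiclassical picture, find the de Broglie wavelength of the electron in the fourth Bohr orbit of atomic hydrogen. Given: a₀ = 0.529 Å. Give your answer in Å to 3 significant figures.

13.3 Å

The Bohr quantisation condition is nλ = 2πr_n.
r_n = n²a₀/Z = 8.46 Å
λ = 2πr_n/n = 2π·8.46/4 = 13.3 Å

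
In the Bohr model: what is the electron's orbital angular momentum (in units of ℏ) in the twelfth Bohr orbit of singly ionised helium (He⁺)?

12

L_n = nℏ, so L/ℏ = n = 12.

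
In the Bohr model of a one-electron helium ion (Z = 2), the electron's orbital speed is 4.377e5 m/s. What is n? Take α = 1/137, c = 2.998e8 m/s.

v_n = Zαc/n ⇒ n = Zαc/v = 2 × 0.007299 × 2.998e8 / 4.377e5 ≈ 10.00
n = 10

10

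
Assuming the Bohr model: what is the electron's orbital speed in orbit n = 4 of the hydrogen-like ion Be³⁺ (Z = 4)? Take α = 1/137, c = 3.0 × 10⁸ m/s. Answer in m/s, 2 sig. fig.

v_n = Zαc/n = 4 × 0.0073 × 3.0 × 10⁸ / 4
    = 2.2 × 10⁶ m/s

2.2 × 10⁶ m/s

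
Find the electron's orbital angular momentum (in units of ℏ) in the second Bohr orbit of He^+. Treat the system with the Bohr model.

2

L_n = nℏ, so L/ℏ = n = 2.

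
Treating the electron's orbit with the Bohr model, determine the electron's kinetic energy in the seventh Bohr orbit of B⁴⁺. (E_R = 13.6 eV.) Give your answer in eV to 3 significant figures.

6.94 eV

For a Coulomb orbit the virial theorem gives K = −E_n.
E_n = −E_R·Z²/n², so K = E_R·Z²/n² = 13.6 × 5²/7² = 6.94 eV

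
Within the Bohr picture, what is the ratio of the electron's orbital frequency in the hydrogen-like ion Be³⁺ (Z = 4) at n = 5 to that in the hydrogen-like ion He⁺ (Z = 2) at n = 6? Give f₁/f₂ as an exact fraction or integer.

864/125

f ∝ Z^2 · n^-3
f₁/f₂ = (4/2)^2 · (5/6)^-3 = 864/125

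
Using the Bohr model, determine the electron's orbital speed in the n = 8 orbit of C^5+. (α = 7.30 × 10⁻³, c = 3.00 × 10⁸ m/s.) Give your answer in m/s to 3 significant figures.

1.64 × 10⁶ m/s

v_n = Zαc/n = 6 × 0.00730 × 3.00 × 10⁸ / 8
    = 1.64 × 10⁶ m/s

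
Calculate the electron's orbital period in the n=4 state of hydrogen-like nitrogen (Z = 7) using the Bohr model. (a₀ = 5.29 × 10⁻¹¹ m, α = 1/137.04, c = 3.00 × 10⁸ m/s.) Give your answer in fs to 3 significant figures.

0.198 fs

r = n²a₀/Z = 4²·5.29 × 10⁻¹¹/7 = 1.21 × 10⁻¹⁰ m
v = Zαc/n = 7·0.00730·3.00 × 10⁸/4 = 3.83 × 10⁶ m/s
T = 2πr/v = 1.98 × 10⁻¹⁶ s = 0.198 fs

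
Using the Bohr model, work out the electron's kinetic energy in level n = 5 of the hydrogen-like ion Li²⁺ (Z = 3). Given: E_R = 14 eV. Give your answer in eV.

For a Coulomb orbit the virial theorem gives K = −E_n.
E_n = −E_R·Z²/n², so K = E_R·Z²/n² = 14 × 3²/5² = 5.0 eV

5.0 eV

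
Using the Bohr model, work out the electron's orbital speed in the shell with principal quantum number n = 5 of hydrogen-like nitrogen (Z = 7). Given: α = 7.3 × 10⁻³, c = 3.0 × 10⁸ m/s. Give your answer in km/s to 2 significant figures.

v_n = Zαc/n = 7 × 0.0073 × 3.0 × 10⁸ / 5
    = 3100 km/s

3100 km/s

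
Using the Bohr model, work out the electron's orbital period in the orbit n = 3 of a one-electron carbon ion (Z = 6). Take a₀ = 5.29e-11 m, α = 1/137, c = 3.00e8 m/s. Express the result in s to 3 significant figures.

r = n²a₀/Z = 3²·5.29e-11/6 = 7.94e-11 m
v = Zαc/n = 6·0.00730·3.00e8/3 = 4.38e6 m/s
T = 2πr/v = 1.14e-16 s

1.14e-16 s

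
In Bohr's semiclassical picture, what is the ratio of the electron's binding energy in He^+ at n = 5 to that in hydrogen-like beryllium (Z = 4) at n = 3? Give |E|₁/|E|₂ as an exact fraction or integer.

|E| ∝ Z^2 · n^-2
|E|₁/|E|₂ = (2/4)^2 · (5/3)^-2 = 9/100

9/100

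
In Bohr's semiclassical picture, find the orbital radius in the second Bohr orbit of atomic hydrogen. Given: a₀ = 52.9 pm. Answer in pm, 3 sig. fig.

212 pm

r_n = n²a₀/Z = 2² × 52.9 / 1
    = 4 × 52.9 / 1 = 212 pm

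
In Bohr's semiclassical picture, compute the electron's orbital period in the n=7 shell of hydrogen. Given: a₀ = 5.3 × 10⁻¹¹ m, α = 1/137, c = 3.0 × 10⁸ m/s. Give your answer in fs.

r = n²a₀/Z = 7²·5.3 × 10⁻¹¹/1 = 2.6 × 10⁻⁹ m
v = Zαc/n = 1·0.0073·3.0 × 10⁸/7 = 3.1 × 10⁵ m/s
T = 2πr/v = 5.2 × 10⁻¹⁴ s = 52 fs

52 fs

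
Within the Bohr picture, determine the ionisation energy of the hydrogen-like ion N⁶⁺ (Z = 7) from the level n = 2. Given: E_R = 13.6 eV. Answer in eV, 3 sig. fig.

E_n = −E_R·Z²/n² = −13.6 × 7²/2² eV = -167 eV
Ionisation energy = −E_n = 167 eV

167 eV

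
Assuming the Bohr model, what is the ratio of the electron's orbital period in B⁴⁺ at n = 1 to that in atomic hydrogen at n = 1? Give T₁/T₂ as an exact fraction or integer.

T ∝ Z^-2 · n^3
T₁/T₂ = (5/1)^-2 · (1/1)^3 = 1/25

1/25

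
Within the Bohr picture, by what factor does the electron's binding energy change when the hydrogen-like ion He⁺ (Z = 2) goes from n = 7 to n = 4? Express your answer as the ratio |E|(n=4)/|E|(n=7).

49/16

|E| ∝ Z^2 · n^-2; with Z fixed, |E| ∝ n^-2.
|E|(n=4)/|E|(n=7) = (4/7)^-2 = 49/16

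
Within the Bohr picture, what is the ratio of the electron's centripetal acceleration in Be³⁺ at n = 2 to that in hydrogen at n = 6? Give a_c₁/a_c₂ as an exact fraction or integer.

5184

a_c ∝ Z^3 · n^-4
a_c₁/a_c₂ = (4/1)^3 · (2/6)^-4 = 5184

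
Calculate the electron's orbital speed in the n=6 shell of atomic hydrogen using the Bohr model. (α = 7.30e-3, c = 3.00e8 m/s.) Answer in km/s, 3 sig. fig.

365 km/s

v_n = Zαc/n = 1 × 0.00730 × 3.00e8 / 6
    = 365 km/s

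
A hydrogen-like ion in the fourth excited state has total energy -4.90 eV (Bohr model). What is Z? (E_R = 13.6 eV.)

3

E_n = −E_R Z²/n² ⇒ Z² = −E_n n²/E_R = 4.90 × 5² / 13.6 ≈ 9.01
Z = 3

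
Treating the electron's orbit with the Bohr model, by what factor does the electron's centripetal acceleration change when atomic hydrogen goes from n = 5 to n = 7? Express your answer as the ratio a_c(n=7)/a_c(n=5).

a_c ∝ Z^3 · n^-4; with Z fixed, a_c ∝ n^-4.
a_c(n=7)/a_c(n=5) = (7/5)^-4 = 625/2401

625/2401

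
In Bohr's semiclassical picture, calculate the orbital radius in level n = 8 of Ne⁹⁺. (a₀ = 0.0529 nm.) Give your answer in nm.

r_n = n²a₀/Z = 8² × 0.0529 / 10
    = 64 × 0.0529 / 10 = 0.339 nm

0.339 nm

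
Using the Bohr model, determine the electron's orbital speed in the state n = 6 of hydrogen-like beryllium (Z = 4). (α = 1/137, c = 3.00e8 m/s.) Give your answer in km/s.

v_n = Zαc/n = 4 × 0.00730 × 3.00e8 / 6
    = 1460 km/s

1460 km/s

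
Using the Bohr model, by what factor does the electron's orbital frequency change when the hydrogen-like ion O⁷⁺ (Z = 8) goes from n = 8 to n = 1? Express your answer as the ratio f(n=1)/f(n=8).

512

f ∝ Z^2 · n^-3; with Z fixed, f ∝ n^-3.
f(n=1)/f(n=8) = (1/8)^-3 = 512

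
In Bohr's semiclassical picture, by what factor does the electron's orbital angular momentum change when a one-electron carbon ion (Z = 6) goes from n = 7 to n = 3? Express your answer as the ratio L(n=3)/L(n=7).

L = nℏ depends only on n, so L ∝ n.
L(n=3)/L(n=7) = (3/7)^1 = 3/7

3/7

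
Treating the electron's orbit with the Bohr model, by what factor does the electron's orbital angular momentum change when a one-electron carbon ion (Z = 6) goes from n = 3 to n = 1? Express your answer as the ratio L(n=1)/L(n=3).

L = nℏ depends only on n, so L ∝ n.
L(n=1)/L(n=3) = (1/3)^1 = 1/3

1/3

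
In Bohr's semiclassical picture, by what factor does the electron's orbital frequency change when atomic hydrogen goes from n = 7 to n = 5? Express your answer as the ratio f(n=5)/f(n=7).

343/125

f ∝ Z^2 · n^-3; with Z fixed, f ∝ n^-3.
f(n=5)/f(n=7) = (5/7)^-3 = 343/125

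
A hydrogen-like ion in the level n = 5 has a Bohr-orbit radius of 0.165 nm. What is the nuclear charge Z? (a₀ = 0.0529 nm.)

8

r_n = n²a₀/Z ⇒ Z = n²a₀/r = 5² × 0.0529 / 0.165 ≈ 8.02
Z = 8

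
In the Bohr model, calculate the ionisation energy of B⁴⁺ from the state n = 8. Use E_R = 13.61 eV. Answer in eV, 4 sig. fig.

E_n = −E_R·Z²/n² = −13.61 × 5²/8² eV = -5.316 eV
Ionisation energy = −E_n = 5.316 eV

5.316 eV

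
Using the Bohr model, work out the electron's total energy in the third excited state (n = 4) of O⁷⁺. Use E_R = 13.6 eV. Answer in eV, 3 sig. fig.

-54.4 eV

E_n = −E_R·Z²/n² = −13.6 × 8²/4² = -54.4 eV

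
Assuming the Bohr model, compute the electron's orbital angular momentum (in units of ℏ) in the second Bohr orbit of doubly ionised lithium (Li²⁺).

2

L_n = nℏ, so L/ℏ = n = 2.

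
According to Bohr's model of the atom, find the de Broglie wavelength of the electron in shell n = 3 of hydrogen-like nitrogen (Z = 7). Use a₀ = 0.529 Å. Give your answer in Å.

1.42 Å

The Bohr quantisation condition is nλ = 2πr_n.
r_n = n²a₀/Z = 0.680 Å
λ = 2πr_n/n = 2π·0.680/3 = 1.42 Å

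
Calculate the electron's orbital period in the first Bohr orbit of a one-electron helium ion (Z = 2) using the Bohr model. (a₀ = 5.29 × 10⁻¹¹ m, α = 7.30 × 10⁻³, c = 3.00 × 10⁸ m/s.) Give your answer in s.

r = n²a₀/Z = 1²·5.29 × 10⁻¹¹/2 = 2.65 × 10⁻¹¹ m
v = Zαc/n = 2·0.00730·3.00 × 10⁸/1 = 4.38 × 10⁶ m/s
T = 2πr/v = 3.79 × 10⁻¹⁷ s

3.79 × 10⁻¹⁷ s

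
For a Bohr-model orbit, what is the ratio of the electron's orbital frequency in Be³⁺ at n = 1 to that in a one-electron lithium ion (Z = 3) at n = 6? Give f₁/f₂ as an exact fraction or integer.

f ∝ Z^2 · n^-3
f₁/f₂ = (4/3)^2 · (1/6)^-3 = 384

384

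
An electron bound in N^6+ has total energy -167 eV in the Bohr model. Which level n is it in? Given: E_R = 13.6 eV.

2

E_n = −E_R Z²/n² ⇒ n² = E_R Z²/(−E_n) = 13.6 × 7² / 167 ≈ 3.99
n = 2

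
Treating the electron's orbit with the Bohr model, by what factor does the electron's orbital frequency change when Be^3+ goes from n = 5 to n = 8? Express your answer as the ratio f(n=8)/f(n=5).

125/512

f ∝ Z^2 · n^-3; with Z fixed, f ∝ n^-3.
f(n=8)/f(n=5) = (8/5)^-3 = 125/512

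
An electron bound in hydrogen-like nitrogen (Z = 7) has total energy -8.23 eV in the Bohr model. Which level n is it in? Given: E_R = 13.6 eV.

E_n = −E_R Z²/n² ⇒ n² = E_R Z²/(−E_n) = 13.6 × 7² / 8.23 ≈ 80.97
n = 9

9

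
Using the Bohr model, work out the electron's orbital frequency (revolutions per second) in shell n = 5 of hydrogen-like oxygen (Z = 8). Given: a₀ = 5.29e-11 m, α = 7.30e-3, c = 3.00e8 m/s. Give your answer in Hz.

r = n²a₀/Z = 1.65e-10 m, v = Zαc/n = 3.50e6 m/s
f = v/(2πr) = 3.37e15 Hz

3.37e15 Hz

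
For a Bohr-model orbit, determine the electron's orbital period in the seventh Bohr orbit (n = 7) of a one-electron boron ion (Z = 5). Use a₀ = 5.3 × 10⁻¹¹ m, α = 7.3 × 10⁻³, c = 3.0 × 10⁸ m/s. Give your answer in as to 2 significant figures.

2100 as

r = n²a₀/Z = 7²·5.3 × 10⁻¹¹/5 = 5.2 × 10⁻¹⁰ m
v = Zαc/n = 5·0.0073·3.0 × 10⁸/7 = 1.6 × 10⁶ m/s
T = 2πr/v = 2.1 × 10⁻¹⁵ s = 2100 as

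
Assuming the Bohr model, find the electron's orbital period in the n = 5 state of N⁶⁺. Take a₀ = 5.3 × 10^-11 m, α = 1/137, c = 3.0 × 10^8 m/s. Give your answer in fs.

0.39 fs

r = n²a₀/Z = 5²·5.3 × 10^-11/7 = 1.9 × 10^-10 m
v = Zαc/n = 7·0.0073·3.0 × 10^8/5 = 3.1 × 10^6 m/s
T = 2πr/v = 3.9 × 10^-16 s = 0.39 fs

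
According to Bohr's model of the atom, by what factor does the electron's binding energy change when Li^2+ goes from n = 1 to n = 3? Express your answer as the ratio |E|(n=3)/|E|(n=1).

1/9

|E| ∝ Z^2 · n^-2; with Z fixed, |E| ∝ n^-2.
|E|(n=3)/|E|(n=1) = (3/1)^-2 = 1/9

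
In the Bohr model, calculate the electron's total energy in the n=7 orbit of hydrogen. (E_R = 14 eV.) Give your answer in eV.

E_n = −E_R·Z²/n² = −14 × 1²/7² = -0.29 eV

-0.29 eV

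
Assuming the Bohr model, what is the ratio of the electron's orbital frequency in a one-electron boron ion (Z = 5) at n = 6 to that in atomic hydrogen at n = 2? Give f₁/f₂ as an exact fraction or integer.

25/27

f ∝ Z^2 · n^-3
f₁/f₂ = (5/1)^2 · (6/2)^-3 = 25/27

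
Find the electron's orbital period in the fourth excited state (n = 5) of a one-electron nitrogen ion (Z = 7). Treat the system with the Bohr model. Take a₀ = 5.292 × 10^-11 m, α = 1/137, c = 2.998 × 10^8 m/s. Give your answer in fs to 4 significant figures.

0.3876 fs

r = n²a₀/Z = 5²·5.292 × 10^-11/7 = 1.890 × 10^-10 m
v = Zαc/n = 7·0.007299·2.998 × 10^8/5 = 3.064 × 10^6 m/s
T = 2πr/v = 3.876 × 10^-16 s = 0.3876 fs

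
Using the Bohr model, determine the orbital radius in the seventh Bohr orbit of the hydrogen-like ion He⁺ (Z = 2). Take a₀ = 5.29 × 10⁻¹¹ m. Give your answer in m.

1.30 × 10⁻⁹ m

r_n = n²a₀/Z = 7² × 5.29 × 10⁻¹¹ / 2
    = 49 × 5.29 × 10⁻¹¹ / 2 = 1.30 × 10⁻⁹ m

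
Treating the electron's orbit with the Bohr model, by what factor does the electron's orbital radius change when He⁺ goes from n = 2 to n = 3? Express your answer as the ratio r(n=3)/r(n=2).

9/4

r ∝ Z^-1 · n^2; with Z fixed, r ∝ n^2.
r(n=3)/r(n=2) = (3/2)^2 = 9/4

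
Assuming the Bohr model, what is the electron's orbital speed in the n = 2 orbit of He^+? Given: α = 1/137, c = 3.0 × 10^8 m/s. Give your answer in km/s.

2200 km/s

v_n = Zαc/n = 2 × 0.0073 × 3.0 × 10^8 / 2
    = 2200 km/s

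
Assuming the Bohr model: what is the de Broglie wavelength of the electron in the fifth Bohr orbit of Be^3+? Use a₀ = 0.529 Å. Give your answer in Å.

The Bohr quantisation condition is nλ = 2πr_n.
r_n = n²a₀/Z = 3.31 Å
λ = 2πr_n/n = 2π·3.31/5 = 4.15 Å

4.15 Å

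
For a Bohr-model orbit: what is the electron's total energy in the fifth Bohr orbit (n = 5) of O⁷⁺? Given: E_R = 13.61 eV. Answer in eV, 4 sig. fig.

E_n = −E_R·Z²/n² = −13.61 × 8²/5² = -34.84 eV

-34.84 eV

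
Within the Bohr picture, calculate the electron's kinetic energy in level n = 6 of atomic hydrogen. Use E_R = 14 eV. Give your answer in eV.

For a Coulomb orbit the virial theorem gives K = −E_n.
E_n = −E_R·Z²/n², so K = E_R·Z²/n² = 14 × 1²/6² = 0.39 eV

0.39 eV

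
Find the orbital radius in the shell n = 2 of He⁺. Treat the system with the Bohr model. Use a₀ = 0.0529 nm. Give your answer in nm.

r_n = n²a₀/Z = 2² × 0.0529 / 2
    = 4 × 0.0529 / 2 = 0.106 nm

0.106 nm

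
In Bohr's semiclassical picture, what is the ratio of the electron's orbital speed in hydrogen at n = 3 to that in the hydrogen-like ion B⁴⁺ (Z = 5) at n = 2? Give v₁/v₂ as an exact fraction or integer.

v ∝ Z^1 · n^-1
v₁/v₂ = (1/5)^1 · (3/2)^-1 = 2/15

2/15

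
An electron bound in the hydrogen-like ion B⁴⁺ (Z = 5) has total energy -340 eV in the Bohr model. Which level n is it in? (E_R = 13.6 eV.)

E_n = −E_R Z²/n² ⇒ n² = E_R Z²/(−E_n) = 13.6 × 5² / 340 ≈ 1.00
n = 1

1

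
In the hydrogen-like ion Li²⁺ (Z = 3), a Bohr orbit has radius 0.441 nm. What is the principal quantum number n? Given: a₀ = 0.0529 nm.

5

r_n = n²a₀/Z ⇒ n² = rZ/a₀ = 0.441 × 3 / 0.0529 ≈ 25.01
n = 5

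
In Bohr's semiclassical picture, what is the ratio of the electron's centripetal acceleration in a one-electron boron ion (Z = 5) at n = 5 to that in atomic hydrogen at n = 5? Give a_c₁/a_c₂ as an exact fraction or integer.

a_c ∝ Z^3 · n^-4
a_c₁/a_c₂ = (5/1)^3 · (5/5)^-4 = 125

125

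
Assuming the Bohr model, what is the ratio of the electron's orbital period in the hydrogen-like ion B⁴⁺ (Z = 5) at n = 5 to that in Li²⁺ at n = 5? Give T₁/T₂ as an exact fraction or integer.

T ∝ Z^-2 · n^3
T₁/T₂ = (5/3)^-2 · (5/5)^3 = 9/25

9/25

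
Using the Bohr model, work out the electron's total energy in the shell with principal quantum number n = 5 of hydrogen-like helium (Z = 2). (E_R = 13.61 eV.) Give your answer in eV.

E_n = −E_R·Z²/n² = −13.61 × 2²/5² = -2.178 eV

-2.178 eV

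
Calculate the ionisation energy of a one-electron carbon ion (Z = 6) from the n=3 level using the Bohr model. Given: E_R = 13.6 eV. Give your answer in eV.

E_n = −E_R·Z²/n² = −13.6 × 6²/3² eV = -54.4 eV
Ionisation energy = −E_n = 54.4 eV

54.4 eV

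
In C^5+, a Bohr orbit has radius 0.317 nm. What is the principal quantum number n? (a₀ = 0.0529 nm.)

r_n = n²a₀/Z ⇒ n² = rZ/a₀ = 0.317 × 6 / 0.0529 ≈ 35.95
n = 6

6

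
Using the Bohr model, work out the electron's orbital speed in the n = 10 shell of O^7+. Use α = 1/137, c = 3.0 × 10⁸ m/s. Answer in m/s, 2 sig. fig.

1.8 × 10⁶ m/s

v_n = Zαc/n = 8 × 0.0073 × 3.0 × 10⁸ / 10
    = 1.8 × 10⁶ m/s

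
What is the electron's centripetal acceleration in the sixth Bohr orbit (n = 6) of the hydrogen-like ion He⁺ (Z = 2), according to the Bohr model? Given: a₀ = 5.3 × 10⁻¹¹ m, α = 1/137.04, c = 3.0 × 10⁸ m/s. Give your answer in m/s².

5.6 × 10²⁰ m/s²

r = n²a₀/Z = 9.5 × 10⁻¹⁰ m, v = Zαc/n = 7.3 × 10⁵ m/s
a = v²/r = (7.3 × 10⁵)² / 9.5 × 10⁻¹⁰ = 5.6 × 10²⁰ m/s²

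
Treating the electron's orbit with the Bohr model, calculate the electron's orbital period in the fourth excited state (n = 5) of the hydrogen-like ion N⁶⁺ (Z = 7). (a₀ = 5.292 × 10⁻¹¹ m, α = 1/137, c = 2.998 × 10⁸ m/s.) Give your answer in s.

3.876 × 10⁻¹⁶ s

r = n²a₀/Z = 5²·5.292 × 10⁻¹¹/7 = 1.890 × 10⁻¹⁰ m
v = Zαc/n = 7·0.007299·2.998 × 10⁸/5 = 3.064 × 10⁶ m/s
T = 2πr/v = 3.876 × 10⁻¹⁶ s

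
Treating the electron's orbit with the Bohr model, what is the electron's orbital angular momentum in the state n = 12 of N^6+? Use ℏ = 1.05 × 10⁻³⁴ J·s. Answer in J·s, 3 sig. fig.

1.26 × 10⁻³³ J·s

L_n = nℏ = 12 × 1.05 × 10⁻³⁴ = 1.26 × 10⁻³³ J·s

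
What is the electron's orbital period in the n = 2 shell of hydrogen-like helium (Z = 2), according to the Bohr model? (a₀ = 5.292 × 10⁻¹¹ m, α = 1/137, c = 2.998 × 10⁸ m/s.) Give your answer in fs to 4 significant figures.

0.3039 fs

r = n²a₀/Z = 2²·5.292 × 10⁻¹¹/2 = 1.058 × 10⁻¹⁰ m
v = Zαc/n = 2·0.007299·2.998 × 10⁸/2 = 2.188 × 10⁶ m/s
T = 2πr/v = 3.039 × 10⁻¹⁶ s = 0.3039 fs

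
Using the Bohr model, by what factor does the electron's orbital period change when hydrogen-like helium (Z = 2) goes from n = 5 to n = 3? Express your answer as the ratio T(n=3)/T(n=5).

27/125

T ∝ Z^-2 · n^3; with Z fixed, T ∝ n^3.
T(n=3)/T(n=5) = (3/5)^3 = 27/125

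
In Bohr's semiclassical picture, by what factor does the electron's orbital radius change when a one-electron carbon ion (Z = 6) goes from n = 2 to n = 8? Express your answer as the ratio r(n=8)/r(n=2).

16

r ∝ Z^-1 · n^2; with Z fixed, r ∝ n^2.
r(n=8)/r(n=2) = (8/2)^2 = 16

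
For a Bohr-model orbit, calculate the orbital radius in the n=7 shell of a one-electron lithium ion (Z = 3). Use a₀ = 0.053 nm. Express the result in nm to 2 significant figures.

0.87 nm

r_n = n²a₀/Z = 7² × 0.053 / 3
    = 49 × 0.053 / 3 = 0.87 nm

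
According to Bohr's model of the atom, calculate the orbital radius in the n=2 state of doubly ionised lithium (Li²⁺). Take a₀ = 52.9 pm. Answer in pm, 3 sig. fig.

70.5 pm

r_n = n²a₀/Z = 2² × 52.9 / 3
    = 4 × 52.9 / 3 = 70.5 pm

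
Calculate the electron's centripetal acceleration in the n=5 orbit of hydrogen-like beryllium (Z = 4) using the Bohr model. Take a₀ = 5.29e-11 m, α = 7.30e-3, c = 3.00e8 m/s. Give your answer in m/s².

r = n²a₀/Z = 3.31e-10 m, v = Zαc/n = 1.75e6 m/s
a = v²/r = (1.75e6)² / 3.31e-10 = 9.28e21 m/s²

9.28e21 m/s²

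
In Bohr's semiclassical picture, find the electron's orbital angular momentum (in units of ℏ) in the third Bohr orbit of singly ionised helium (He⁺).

3

L_n = nℏ, so L/ℏ = n = 3.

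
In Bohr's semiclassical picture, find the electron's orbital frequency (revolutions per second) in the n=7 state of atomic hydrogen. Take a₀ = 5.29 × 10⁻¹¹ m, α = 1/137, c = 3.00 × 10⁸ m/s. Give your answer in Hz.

1.92 × 10¹³ Hz

r = n²a₀/Z = 2.59 × 10⁻⁹ m, v = Zαc/n = 3.13 × 10⁵ m/s
f = v/(2πr) = 1.92 × 10¹³ Hz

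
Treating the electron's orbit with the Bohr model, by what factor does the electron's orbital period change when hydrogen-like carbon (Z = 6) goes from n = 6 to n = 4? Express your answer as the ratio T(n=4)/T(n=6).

T ∝ Z^-2 · n^3; with Z fixed, T ∝ n^3.
T(n=4)/T(n=6) = (4/6)^3 = 8/27

8/27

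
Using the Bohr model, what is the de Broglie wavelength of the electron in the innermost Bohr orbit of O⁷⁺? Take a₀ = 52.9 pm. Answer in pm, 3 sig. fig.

The Bohr quantisation condition is nλ = 2πr_n.
r_n = n²a₀/Z = 6.61 pm
λ = 2πr_n/n = 2π·6.61/1 = 41.5 pm

41.5 pm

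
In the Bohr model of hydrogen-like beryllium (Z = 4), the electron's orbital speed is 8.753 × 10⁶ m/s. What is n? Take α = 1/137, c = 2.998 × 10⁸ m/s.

1

v_n = Zαc/n ⇒ n = Zαc/v = 4 × 0.007299 × 2.998 × 10⁸ / 8.753 × 10⁶ ≈ 1.00
n = 1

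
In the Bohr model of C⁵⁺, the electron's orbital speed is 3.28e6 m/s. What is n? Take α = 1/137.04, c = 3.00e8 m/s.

v_n = Zαc/n ⇒ n = Zαc/v = 6 × 0.00730 × 3.00e8 / 3.28e6 ≈ 4.00
n = 4

4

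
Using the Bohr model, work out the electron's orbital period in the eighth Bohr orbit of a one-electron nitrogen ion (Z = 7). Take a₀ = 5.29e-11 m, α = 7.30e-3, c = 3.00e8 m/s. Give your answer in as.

1590 as

r = n²a₀/Z = 8²·5.29e-11/7 = 4.84e-10 m
v = Zαc/n = 7·0.00730·3.00e8/8 = 1.92e6 m/s
T = 2πr/v = 1.59e-15 s = 1590 as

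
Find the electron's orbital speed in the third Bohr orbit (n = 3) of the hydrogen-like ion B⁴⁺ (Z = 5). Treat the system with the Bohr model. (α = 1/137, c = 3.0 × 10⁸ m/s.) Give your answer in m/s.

3.6 × 10⁶ m/s

v_n = Zαc/n = 5 × 0.0073 × 3.0 × 10⁸ / 3
    = 3.6 × 10⁶ m/s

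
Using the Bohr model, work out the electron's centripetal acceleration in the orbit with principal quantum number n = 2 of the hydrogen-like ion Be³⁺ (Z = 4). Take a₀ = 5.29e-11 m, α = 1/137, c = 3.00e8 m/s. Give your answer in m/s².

3.63e23 m/s²

r = n²a₀/Z = 5.29e-11 m, v = Zαc/n = 4.38e6 m/s
a = v²/r = (4.38e6)² / 5.29e-11 = 3.63e23 m/s²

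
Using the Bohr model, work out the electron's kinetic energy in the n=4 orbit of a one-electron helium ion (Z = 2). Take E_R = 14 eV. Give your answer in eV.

3.5 eV

For a Coulomb orbit the virial theorem gives K = −E_n.
E_n = −E_R·Z²/n², so K = E_R·Z²/n² = 14 × 2²/4² = 3.5 eV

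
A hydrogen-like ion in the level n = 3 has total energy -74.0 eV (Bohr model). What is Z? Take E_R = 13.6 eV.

E_n = −E_R Z²/n² ⇒ Z² = −E_n n²/E_R = 74.0 × 3² / 13.6 ≈ 48.97
Z = 7

7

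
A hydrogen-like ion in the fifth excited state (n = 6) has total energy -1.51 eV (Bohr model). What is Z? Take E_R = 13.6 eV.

E_n = −E_R Z²/n² ⇒ Z² = −E_n n²/E_R = 1.51 × 6² / 13.6 ≈ 4.00
Z = 2

2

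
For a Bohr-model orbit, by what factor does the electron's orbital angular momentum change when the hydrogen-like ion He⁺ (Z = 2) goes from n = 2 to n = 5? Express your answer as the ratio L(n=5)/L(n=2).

L = nℏ depends only on n, so L ∝ n.
L(n=5)/L(n=2) = (5/2)^1 = 5/2

5/2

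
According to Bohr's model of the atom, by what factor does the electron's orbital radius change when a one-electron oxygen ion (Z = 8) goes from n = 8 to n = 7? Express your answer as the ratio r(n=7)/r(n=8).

r ∝ Z^-1 · n^2; with Z fixed, r ∝ n^2.
r(n=7)/r(n=8) = (7/8)^2 = 49/64

49/64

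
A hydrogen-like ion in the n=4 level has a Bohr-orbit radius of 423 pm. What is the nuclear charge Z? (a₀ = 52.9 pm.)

r_n = n²a₀/Z ⇒ Z = n²a₀/r = 4² × 52.9 / 423 ≈ 2.00
Z = 2

2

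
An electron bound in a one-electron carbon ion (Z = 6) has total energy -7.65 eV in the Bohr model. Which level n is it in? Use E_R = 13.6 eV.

E_n = −E_R Z²/n² ⇒ n² = E_R Z²/(−E_n) = 13.6 × 6² / 7.65 ≈ 64.00
n = 8

8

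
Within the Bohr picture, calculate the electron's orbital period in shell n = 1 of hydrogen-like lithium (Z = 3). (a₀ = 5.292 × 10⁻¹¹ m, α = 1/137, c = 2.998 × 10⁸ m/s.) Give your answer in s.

1.688 × 10⁻¹⁷ s

r = n²a₀/Z = 1²·5.292 × 10⁻¹¹/3 = 1.764 × 10⁻¹¹ m
v = Zαc/n = 3·0.007299·2.998 × 10⁸/1 = 6.565 × 10⁶ m/s
T = 2πr/v = 1.688 × 10⁻¹⁷ s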